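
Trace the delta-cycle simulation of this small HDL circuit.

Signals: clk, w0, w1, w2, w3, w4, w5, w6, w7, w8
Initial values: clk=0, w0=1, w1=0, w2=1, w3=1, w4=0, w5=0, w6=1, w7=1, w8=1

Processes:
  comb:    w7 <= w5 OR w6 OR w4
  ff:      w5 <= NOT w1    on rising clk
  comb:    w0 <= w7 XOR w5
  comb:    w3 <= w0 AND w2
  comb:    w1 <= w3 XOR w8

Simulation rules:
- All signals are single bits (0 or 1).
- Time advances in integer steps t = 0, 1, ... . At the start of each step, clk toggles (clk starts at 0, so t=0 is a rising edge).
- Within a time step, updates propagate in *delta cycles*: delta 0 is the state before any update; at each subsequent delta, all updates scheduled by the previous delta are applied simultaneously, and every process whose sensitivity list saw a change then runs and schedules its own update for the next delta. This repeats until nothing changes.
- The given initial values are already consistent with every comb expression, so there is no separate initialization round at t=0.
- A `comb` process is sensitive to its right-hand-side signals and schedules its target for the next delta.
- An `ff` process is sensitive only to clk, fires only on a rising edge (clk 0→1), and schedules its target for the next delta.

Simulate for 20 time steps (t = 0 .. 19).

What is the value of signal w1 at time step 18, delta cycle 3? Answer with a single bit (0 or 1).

t0.Δ0 clk=0 w7=1 w1=0 w3=1 w6=1 w2=1 w4=0 w8=1 w0=1 w5=0
t0.Δ1 clk=1 w7=1 w1=0 w3=1 w6=1 w2=1 w4=0 w8=1 w0=1 w5=0
t0.Δ2 clk=1 w7=1 w1=0 w3=1 w6=1 w2=1 w4=0 w8=1 w0=1 w5=1
t0.Δ3 clk=1 w7=1 w1=0 w3=1 w6=1 w2=1 w4=0 w8=1 w0=0 w5=1
t0.Δ4 clk=1 w7=1 w1=0 w3=0 w6=1 w2=1 w4=0 w8=1 w0=0 w5=1
t0.Δ5 clk=1 w7=1 w1=1 w3=0 w6=1 w2=1 w4=0 w8=1 w0=0 w5=1
t1.Δ0 clk=1 w7=1 w1=1 w3=0 w6=1 w2=1 w4=0 w8=1 w0=0 w5=1
t1.Δ1 clk=0 w7=1 w1=1 w3=0 w6=1 w2=1 w4=0 w8=1 w0=0 w5=1
t2.Δ0 clk=0 w7=1 w1=1 w3=0 w6=1 w2=1 w4=0 w8=1 w0=0 w5=1
t2.Δ1 clk=1 w7=1 w1=1 w3=0 w6=1 w2=1 w4=0 w8=1 w0=0 w5=1
t2.Δ2 clk=1 w7=1 w1=1 w3=0 w6=1 w2=1 w4=0 w8=1 w0=0 w5=0
t2.Δ3 clk=1 w7=1 w1=1 w3=0 w6=1 w2=1 w4=0 w8=1 w0=1 w5=0
t2.Δ4 clk=1 w7=1 w1=1 w3=1 w6=1 w2=1 w4=0 w8=1 w0=1 w5=0
t2.Δ5 clk=1 w7=1 w1=0 w3=1 w6=1 w2=1 w4=0 w8=1 w0=1 w5=0
t3.Δ0 clk=1 w7=1 w1=0 w3=1 w6=1 w2=1 w4=0 w8=1 w0=1 w5=0
t3.Δ1 clk=0 w7=1 w1=0 w3=1 w6=1 w2=1 w4=0 w8=1 w0=1 w5=0
t4.Δ0 clk=0 w7=1 w1=0 w3=1 w6=1 w2=1 w4=0 w8=1 w0=1 w5=0
t4.Δ1 clk=1 w7=1 w1=0 w3=1 w6=1 w2=1 w4=0 w8=1 w0=1 w5=0
t4.Δ2 clk=1 w7=1 w1=0 w3=1 w6=1 w2=1 w4=0 w8=1 w0=1 w5=1
t4.Δ3 clk=1 w7=1 w1=0 w3=1 w6=1 w2=1 w4=0 w8=1 w0=0 w5=1
t4.Δ4 clk=1 w7=1 w1=0 w3=0 w6=1 w2=1 w4=0 w8=1 w0=0 w5=1
t4.Δ5 clk=1 w7=1 w1=1 w3=0 w6=1 w2=1 w4=0 w8=1 w0=0 w5=1
t5.Δ0 clk=1 w7=1 w1=1 w3=0 w6=1 w2=1 w4=0 w8=1 w0=0 w5=1
t5.Δ1 clk=0 w7=1 w1=1 w3=0 w6=1 w2=1 w4=0 w8=1 w0=0 w5=1
t6.Δ0 clk=0 w7=1 w1=1 w3=0 w6=1 w2=1 w4=0 w8=1 w0=0 w5=1
t6.Δ1 clk=1 w7=1 w1=1 w3=0 w6=1 w2=1 w4=0 w8=1 w0=0 w5=1
t6.Δ2 clk=1 w7=1 w1=1 w3=0 w6=1 w2=1 w4=0 w8=1 w0=0 w5=0
t6.Δ3 clk=1 w7=1 w1=1 w3=0 w6=1 w2=1 w4=0 w8=1 w0=1 w5=0
t6.Δ4 clk=1 w7=1 w1=1 w3=1 w6=1 w2=1 w4=0 w8=1 w0=1 w5=0
t6.Δ5 clk=1 w7=1 w1=0 w3=1 w6=1 w2=1 w4=0 w8=1 w0=1 w5=0
t7.Δ0 clk=1 w7=1 w1=0 w3=1 w6=1 w2=1 w4=0 w8=1 w0=1 w5=0
t7.Δ1 clk=0 w7=1 w1=0 w3=1 w6=1 w2=1 w4=0 w8=1 w0=1 w5=0
t8.Δ0 clk=0 w7=1 w1=0 w3=1 w6=1 w2=1 w4=0 w8=1 w0=1 w5=0
t8.Δ1 clk=1 w7=1 w1=0 w3=1 w6=1 w2=1 w4=0 w8=1 w0=1 w5=0
t8.Δ2 clk=1 w7=1 w1=0 w3=1 w6=1 w2=1 w4=0 w8=1 w0=1 w5=1
t8.Δ3 clk=1 w7=1 w1=0 w3=1 w6=1 w2=1 w4=0 w8=1 w0=0 w5=1
t8.Δ4 clk=1 w7=1 w1=0 w3=0 w6=1 w2=1 w4=0 w8=1 w0=0 w5=1
t8.Δ5 clk=1 w7=1 w1=1 w3=0 w6=1 w2=1 w4=0 w8=1 w0=0 w5=1
t9.Δ0 clk=1 w7=1 w1=1 w3=0 w6=1 w2=1 w4=0 w8=1 w0=0 w5=1
t9.Δ1 clk=0 w7=1 w1=1 w3=0 w6=1 w2=1 w4=0 w8=1 w0=0 w5=1
t10.Δ0 clk=0 w7=1 w1=1 w3=0 w6=1 w2=1 w4=0 w8=1 w0=0 w5=1
t10.Δ1 clk=1 w7=1 w1=1 w3=0 w6=1 w2=1 w4=0 w8=1 w0=0 w5=1
t10.Δ2 clk=1 w7=1 w1=1 w3=0 w6=1 w2=1 w4=0 w8=1 w0=0 w5=0
t10.Δ3 clk=1 w7=1 w1=1 w3=0 w6=1 w2=1 w4=0 w8=1 w0=1 w5=0
t10.Δ4 clk=1 w7=1 w1=1 w3=1 w6=1 w2=1 w4=0 w8=1 w0=1 w5=0
t10.Δ5 clk=1 w7=1 w1=0 w3=1 w6=1 w2=1 w4=0 w8=1 w0=1 w5=0
t11.Δ0 clk=1 w7=1 w1=0 w3=1 w6=1 w2=1 w4=0 w8=1 w0=1 w5=0
t11.Δ1 clk=0 w7=1 w1=0 w3=1 w6=1 w2=1 w4=0 w8=1 w0=1 w5=0
t12.Δ0 clk=0 w7=1 w1=0 w3=1 w6=1 w2=1 w4=0 w8=1 w0=1 w5=0
t12.Δ1 clk=1 w7=1 w1=0 w3=1 w6=1 w2=1 w4=0 w8=1 w0=1 w5=0
t12.Δ2 clk=1 w7=1 w1=0 w3=1 w6=1 w2=1 w4=0 w8=1 w0=1 w5=1
t12.Δ3 clk=1 w7=1 w1=0 w3=1 w6=1 w2=1 w4=0 w8=1 w0=0 w5=1
t12.Δ4 clk=1 w7=1 w1=0 w3=0 w6=1 w2=1 w4=0 w8=1 w0=0 w5=1
t12.Δ5 clk=1 w7=1 w1=1 w3=0 w6=1 w2=1 w4=0 w8=1 w0=0 w5=1
t13.Δ0 clk=1 w7=1 w1=1 w3=0 w6=1 w2=1 w4=0 w8=1 w0=0 w5=1
t13.Δ1 clk=0 w7=1 w1=1 w3=0 w6=1 w2=1 w4=0 w8=1 w0=0 w5=1
t14.Δ0 clk=0 w7=1 w1=1 w3=0 w6=1 w2=1 w4=0 w8=1 w0=0 w5=1
t14.Δ1 clk=1 w7=1 w1=1 w3=0 w6=1 w2=1 w4=0 w8=1 w0=0 w5=1
t14.Δ2 clk=1 w7=1 w1=1 w3=0 w6=1 w2=1 w4=0 w8=1 w0=0 w5=0
t14.Δ3 clk=1 w7=1 w1=1 w3=0 w6=1 w2=1 w4=0 w8=1 w0=1 w5=0
t14.Δ4 clk=1 w7=1 w1=1 w3=1 w6=1 w2=1 w4=0 w8=1 w0=1 w5=0
t14.Δ5 clk=1 w7=1 w1=0 w3=1 w6=1 w2=1 w4=0 w8=1 w0=1 w5=0
t15.Δ0 clk=1 w7=1 w1=0 w3=1 w6=1 w2=1 w4=0 w8=1 w0=1 w5=0
t15.Δ1 clk=0 w7=1 w1=0 w3=1 w6=1 w2=1 w4=0 w8=1 w0=1 w5=0
t16.Δ0 clk=0 w7=1 w1=0 w3=1 w6=1 w2=1 w4=0 w8=1 w0=1 w5=0
t16.Δ1 clk=1 w7=1 w1=0 w3=1 w6=1 w2=1 w4=0 w8=1 w0=1 w5=0
t16.Δ2 clk=1 w7=1 w1=0 w3=1 w6=1 w2=1 w4=0 w8=1 w0=1 w5=1
t16.Δ3 clk=1 w7=1 w1=0 w3=1 w6=1 w2=1 w4=0 w8=1 w0=0 w5=1
t16.Δ4 clk=1 w7=1 w1=0 w3=0 w6=1 w2=1 w4=0 w8=1 w0=0 w5=1
t16.Δ5 clk=1 w7=1 w1=1 w3=0 w6=1 w2=1 w4=0 w8=1 w0=0 w5=1
t17.Δ0 clk=1 w7=1 w1=1 w3=0 w6=1 w2=1 w4=0 w8=1 w0=0 w5=1
t17.Δ1 clk=0 w7=1 w1=1 w3=0 w6=1 w2=1 w4=0 w8=1 w0=0 w5=1
t18.Δ0 clk=0 w7=1 w1=1 w3=0 w6=1 w2=1 w4=0 w8=1 w0=0 w5=1
t18.Δ1 clk=1 w7=1 w1=1 w3=0 w6=1 w2=1 w4=0 w8=1 w0=0 w5=1
t18.Δ2 clk=1 w7=1 w1=1 w3=0 w6=1 w2=1 w4=0 w8=1 w0=0 w5=0
t18.Δ3 clk=1 w7=1 w1=1 w3=0 w6=1 w2=1 w4=0 w8=1 w0=1 w5=0
t18.Δ4 clk=1 w7=1 w1=1 w3=1 w6=1 w2=1 w4=0 w8=1 w0=1 w5=0
t18.Δ5 clk=1 w7=1 w1=0 w3=1 w6=1 w2=1 w4=0 w8=1 w0=1 w5=0
t19.Δ0 clk=1 w7=1 w1=0 w3=1 w6=1 w2=1 w4=0 w8=1 w0=1 w5=0
t19.Δ1 clk=0 w7=1 w1=0 w3=1 w6=1 w2=1 w4=0 w8=1 w0=1 w5=0

1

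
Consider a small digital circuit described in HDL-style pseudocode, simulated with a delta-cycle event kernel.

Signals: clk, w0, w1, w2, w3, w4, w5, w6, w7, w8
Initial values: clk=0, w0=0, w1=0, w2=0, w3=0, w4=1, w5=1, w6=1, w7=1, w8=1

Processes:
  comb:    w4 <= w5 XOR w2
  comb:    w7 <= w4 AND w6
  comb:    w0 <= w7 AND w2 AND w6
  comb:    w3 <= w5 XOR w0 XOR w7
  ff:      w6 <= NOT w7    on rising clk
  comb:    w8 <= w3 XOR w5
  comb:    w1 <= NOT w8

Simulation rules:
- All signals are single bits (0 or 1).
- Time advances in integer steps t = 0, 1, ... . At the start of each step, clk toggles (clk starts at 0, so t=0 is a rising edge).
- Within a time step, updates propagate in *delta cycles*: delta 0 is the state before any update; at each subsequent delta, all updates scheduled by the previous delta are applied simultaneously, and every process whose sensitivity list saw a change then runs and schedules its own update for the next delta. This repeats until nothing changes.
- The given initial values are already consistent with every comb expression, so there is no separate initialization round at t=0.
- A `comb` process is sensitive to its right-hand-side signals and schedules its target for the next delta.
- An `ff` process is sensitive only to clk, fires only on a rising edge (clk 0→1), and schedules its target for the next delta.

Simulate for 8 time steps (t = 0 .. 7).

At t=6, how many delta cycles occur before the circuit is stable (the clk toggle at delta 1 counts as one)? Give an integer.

6

t=0 Δ0: w1=0 clk=0 w8=1 w5=1 w7=1 w4=1 w0=0 w6=1 w2=0 w3=0
  Δ1: clk:0→1
  Δ2: w6:1→0
  Δ3: w7:1→0
  Δ4: w3:0→1
  Δ5: w8:1→0
  Δ6: w1:0→1
  (6Δ to stable)
t=1 Δ0: w1=1 clk=1 w8=0 w5=1 w7=0 w4=1 w0=0 w6=0 w2=0 w3=1
  Δ1: clk:1→0
  (1Δ to stable)
t=2 Δ0: w1=1 clk=0 w8=0 w5=1 w7=0 w4=1 w0=0 w6=0 w2=0 w3=1
  Δ1: clk:0→1
  Δ2: w6:0→1
  Δ3: w7:0→1
  Δ4: w3:1→0
  Δ5: w8:0→1
  Δ6: w1:1→0
  (6Δ to stable)
t=3 Δ0: w1=0 clk=1 w8=1 w5=1 w7=1 w4=1 w0=0 w6=1 w2=0 w3=0
  Δ1: clk:1→0
  (1Δ to stable)
t=4 Δ0: w1=0 clk=0 w8=1 w5=1 w7=1 w4=1 w0=0 w6=1 w2=0 w3=0
  Δ1: clk:0→1
  Δ2: w6:1→0
  Δ3: w7:1→0
  Δ4: w3:0→1
  Δ5: w8:1→0
  Δ6: w1:0→1
  (6Δ to stable)
t=5 Δ0: w1=1 clk=1 w8=0 w5=1 w7=0 w4=1 w0=0 w6=0 w2=0 w3=1
  Δ1: clk:1→0
  (1Δ to stable)
t=6 Δ0: w1=1 clk=0 w8=0 w5=1 w7=0 w4=1 w0=0 w6=0 w2=0 w3=1
  Δ1: clk:0→1
  Δ2: w6:0→1
  Δ3: w7:0→1
  Δ4: w3:1→0
  Δ5: w8:0→1
  Δ6: w1:1→0
  (6Δ to stable)
t=7 Δ0: w1=0 clk=1 w8=1 w5=1 w7=1 w4=1 w0=0 w6=1 w2=0 w3=0
  Δ1: clk:1→0
  (1Δ to stable)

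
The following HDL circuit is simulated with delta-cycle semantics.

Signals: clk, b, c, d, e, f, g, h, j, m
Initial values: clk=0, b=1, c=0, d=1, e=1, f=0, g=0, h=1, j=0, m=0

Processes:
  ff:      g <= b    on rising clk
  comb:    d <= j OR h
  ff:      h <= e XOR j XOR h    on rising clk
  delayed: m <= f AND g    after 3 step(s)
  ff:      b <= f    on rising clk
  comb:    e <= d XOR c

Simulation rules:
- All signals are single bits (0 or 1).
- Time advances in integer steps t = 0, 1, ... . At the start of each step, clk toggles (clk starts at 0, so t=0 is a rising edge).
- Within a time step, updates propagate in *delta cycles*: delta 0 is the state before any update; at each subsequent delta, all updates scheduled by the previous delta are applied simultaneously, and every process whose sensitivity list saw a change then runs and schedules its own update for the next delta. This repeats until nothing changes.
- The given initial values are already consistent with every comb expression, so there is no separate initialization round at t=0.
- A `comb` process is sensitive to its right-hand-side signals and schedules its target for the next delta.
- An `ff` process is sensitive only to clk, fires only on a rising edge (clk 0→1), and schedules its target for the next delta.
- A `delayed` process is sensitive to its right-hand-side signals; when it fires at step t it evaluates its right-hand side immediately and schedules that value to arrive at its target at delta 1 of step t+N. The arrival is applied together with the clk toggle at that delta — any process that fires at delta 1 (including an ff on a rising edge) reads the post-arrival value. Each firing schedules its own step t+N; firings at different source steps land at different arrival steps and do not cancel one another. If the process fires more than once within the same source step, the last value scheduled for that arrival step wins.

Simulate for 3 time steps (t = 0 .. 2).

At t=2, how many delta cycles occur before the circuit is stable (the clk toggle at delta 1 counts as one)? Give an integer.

2

t0.Δ0 m=0 b=1 f=0 d=1 c=0 g=0 j=0 clk=0 e=1 h=1
t0.Δ1 m=0 b=1 f=0 d=1 c=0 g=0 j=0 clk=1 e=1 h=1
t0.Δ2 m=0 b=0 f=0 d=1 c=0 g=1 j=0 clk=1 e=1 h=0
t0.Δ3 m=0 b=0 f=0 d=0 c=0 g=1 j=0 clk=1 e=1 h=0
t0.Δ4 m=0 b=0 f=0 d=0 c=0 g=1 j=0 clk=1 e=0 h=0
t1.Δ0 m=0 b=0 f=0 d=0 c=0 g=1 j=0 clk=1 e=0 h=0
t1.Δ1 m=0 b=0 f=0 d=0 c=0 g=1 j=0 clk=0 e=0 h=0
t2.Δ0 m=0 b=0 f=0 d=0 c=0 g=1 j=0 clk=0 e=0 h=0
t2.Δ1 m=0 b=0 f=0 d=0 c=0 g=1 j=0 clk=1 e=0 h=0
t2.Δ2 m=0 b=0 f=0 d=0 c=0 g=0 j=0 clk=1 e=0 h=0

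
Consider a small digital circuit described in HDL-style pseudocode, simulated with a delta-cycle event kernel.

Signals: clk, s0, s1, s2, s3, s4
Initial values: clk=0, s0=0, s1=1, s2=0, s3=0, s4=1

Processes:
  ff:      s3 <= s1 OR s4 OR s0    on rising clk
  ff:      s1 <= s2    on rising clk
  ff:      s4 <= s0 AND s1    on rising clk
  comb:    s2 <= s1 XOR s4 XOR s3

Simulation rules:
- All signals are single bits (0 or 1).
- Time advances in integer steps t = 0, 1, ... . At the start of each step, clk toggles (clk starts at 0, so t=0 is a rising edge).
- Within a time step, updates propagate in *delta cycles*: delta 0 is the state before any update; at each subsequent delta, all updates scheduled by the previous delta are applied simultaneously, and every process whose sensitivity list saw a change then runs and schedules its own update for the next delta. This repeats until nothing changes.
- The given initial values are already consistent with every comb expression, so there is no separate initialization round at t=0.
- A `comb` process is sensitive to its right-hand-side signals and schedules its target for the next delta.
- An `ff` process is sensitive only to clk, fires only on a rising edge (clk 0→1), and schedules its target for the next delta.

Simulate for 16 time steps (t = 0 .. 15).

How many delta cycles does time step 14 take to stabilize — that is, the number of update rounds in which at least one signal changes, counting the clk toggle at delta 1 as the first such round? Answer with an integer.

t=0 Δ0: s3=0 s4=1 clk=0 s2=0 s0=0 s1=1
  Δ1: clk:0→1
  Δ2: s3:0→1, s4:1→0, s1:1→0
  Δ3: s2:0→1
  (3Δ to stable)
t=1 Δ0: s3=1 s4=0 clk=1 s2=1 s0=0 s1=0
  Δ1: clk:1→0
  (1Δ to stable)
t=2 Δ0: s3=1 s4=0 clk=0 s2=1 s0=0 s1=0
  Δ1: clk:0→1
  Δ2: s3:1→0, s1:0→1
  (2Δ to stable)
t=3 Δ0: s3=0 s4=0 clk=1 s2=1 s0=0 s1=1
  Δ1: clk:1→0
  (1Δ to stable)
t=4 Δ0: s3=0 s4=0 clk=0 s2=1 s0=0 s1=1
  Δ1: clk:0→1
  Δ2: s3:0→1
  Δ3: s2:1→0
  (3Δ to stable)
t=5 Δ0: s3=1 s4=0 clk=1 s2=0 s0=0 s1=1
  Δ1: clk:1→0
  (1Δ to stable)
t=6 Δ0: s3=1 s4=0 clk=0 s2=0 s0=0 s1=1
  Δ1: clk:0→1
  Δ2: s1:1→0
  Δ3: s2:0→1
  (3Δ to stable)
t=7 Δ0: s3=1 s4=0 clk=1 s2=1 s0=0 s1=0
  Δ1: clk:1→0
  (1Δ to stable)
t=8 Δ0: s3=1 s4=0 clk=0 s2=1 s0=0 s1=0
  Δ1: clk:0→1
  Δ2: s3:1→0, s1:0→1
  (2Δ to stable)
t=9 Δ0: s3=0 s4=0 clk=1 s2=1 s0=0 s1=1
  Δ1: clk:1→0
  (1Δ to stable)
t=10 Δ0: s3=0 s4=0 clk=0 s2=1 s0=0 s1=1
  Δ1: clk:0→1
  Δ2: s3:0→1
  Δ3: s2:1→0
  (3Δ to stable)
t=11 Δ0: s3=1 s4=0 clk=1 s2=0 s0=0 s1=1
  Δ1: clk:1→0
  (1Δ to stable)
t=12 Δ0: s3=1 s4=0 clk=0 s2=0 s0=0 s1=1
  Δ1: clk:0→1
  Δ2: s1:1→0
  Δ3: s2:0→1
  (3Δ to stable)
t=13 Δ0: s3=1 s4=0 clk=1 s2=1 s0=0 s1=0
  Δ1: clk:1→0
  (1Δ to stable)
t=14 Δ0: s3=1 s4=0 clk=0 s2=1 s0=0 s1=0
  Δ1: clk:0→1
  Δ2: s3:1→0, s1:0→1
  (2Δ to stable)
t=15 Δ0: s3=0 s4=0 clk=1 s2=1 s0=0 s1=1
  Δ1: clk:1→0
  (1Δ to stable)

2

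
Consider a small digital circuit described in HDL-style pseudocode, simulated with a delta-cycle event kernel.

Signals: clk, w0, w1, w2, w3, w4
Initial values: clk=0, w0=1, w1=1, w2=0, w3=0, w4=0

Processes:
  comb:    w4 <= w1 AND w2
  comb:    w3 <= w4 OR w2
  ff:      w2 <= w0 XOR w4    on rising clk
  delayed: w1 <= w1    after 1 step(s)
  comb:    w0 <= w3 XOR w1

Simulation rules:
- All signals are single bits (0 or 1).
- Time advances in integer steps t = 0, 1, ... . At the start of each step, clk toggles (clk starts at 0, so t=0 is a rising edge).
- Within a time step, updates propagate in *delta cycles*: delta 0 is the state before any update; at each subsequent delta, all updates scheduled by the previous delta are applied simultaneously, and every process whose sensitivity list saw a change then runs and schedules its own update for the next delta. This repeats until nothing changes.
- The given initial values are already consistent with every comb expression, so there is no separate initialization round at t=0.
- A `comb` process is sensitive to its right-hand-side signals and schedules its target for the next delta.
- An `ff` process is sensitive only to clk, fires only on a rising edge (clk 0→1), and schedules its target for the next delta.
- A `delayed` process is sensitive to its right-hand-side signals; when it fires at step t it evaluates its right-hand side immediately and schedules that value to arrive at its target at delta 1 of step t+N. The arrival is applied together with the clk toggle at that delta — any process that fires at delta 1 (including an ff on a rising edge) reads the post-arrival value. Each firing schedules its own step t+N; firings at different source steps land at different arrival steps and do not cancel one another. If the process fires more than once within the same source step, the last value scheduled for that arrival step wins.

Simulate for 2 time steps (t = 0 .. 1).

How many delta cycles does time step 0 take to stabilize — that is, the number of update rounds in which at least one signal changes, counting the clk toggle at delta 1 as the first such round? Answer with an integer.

t0.Δ0 w3=0 w0=1 w2=0 w1=1 w4=0 clk=0
t0.Δ1 w3=0 w0=1 w2=0 w1=1 w4=0 clk=1
t0.Δ2 w3=0 w0=1 w2=1 w1=1 w4=0 clk=1
t0.Δ3 w3=1 w0=1 w2=1 w1=1 w4=1 clk=1
t0.Δ4 w3=1 w0=0 w2=1 w1=1 w4=1 clk=1
t1.Δ0 w3=1 w0=0 w2=1 w1=1 w4=1 clk=1
t1.Δ1 w3=1 w0=0 w2=1 w1=1 w4=1 clk=0

4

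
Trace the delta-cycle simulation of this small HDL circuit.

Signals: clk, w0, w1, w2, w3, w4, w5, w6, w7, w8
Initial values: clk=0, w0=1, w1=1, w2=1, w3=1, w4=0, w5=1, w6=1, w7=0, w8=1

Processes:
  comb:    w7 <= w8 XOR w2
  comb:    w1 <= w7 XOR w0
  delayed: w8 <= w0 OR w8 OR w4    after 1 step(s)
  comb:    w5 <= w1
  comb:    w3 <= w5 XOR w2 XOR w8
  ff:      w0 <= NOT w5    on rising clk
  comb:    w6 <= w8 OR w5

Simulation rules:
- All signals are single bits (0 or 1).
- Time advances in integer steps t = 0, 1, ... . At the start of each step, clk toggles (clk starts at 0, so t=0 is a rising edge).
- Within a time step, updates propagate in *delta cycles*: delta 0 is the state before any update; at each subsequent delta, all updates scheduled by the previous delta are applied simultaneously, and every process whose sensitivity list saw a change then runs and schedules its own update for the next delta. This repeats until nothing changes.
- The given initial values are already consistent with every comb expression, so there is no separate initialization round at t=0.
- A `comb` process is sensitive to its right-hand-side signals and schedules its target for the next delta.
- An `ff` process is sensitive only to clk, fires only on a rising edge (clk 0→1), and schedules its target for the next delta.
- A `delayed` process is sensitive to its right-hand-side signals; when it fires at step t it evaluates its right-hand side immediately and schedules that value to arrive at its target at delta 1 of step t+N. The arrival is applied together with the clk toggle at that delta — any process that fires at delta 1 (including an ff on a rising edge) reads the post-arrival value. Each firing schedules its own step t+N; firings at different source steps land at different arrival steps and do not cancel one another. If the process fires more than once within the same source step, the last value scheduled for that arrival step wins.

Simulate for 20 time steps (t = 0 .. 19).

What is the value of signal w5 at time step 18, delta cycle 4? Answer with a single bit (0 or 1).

[bits: w5,w3,w0,w2,clk,w4,w6,w1,w8,w7]
t=0: Δ0=1111001110 Δ1=1111101110 Δ2=1101101110 Δ3=1101101010 Δ4=0101101010 Δ5=0001101010 | 5Δ
t=1: Δ0=0001101010 Δ1=0001001010 | 1Δ
t=2: Δ0=0001001010 Δ1=0001101010 Δ2=0011101010 Δ3=0011101110 Δ4=1011101110 Δ5=1111101110 | 5Δ
t=3: Δ0=1111101110 Δ1=1111001110 | 1Δ
t=4: Δ0=1111001110 Δ1=1111101110 Δ2=1101101110 Δ3=1101101010 Δ4=0101101010 Δ5=0001101010 | 5Δ
t=5: Δ0=0001101010 Δ1=0001001010 | 1Δ
t=6: Δ0=0001001010 Δ1=0001101010 Δ2=0011101010 Δ3=0011101110 Δ4=1011101110 Δ5=1111101110 | 5Δ
t=7: Δ0=1111101110 Δ1=1111001110 | 1Δ
t=8: Δ0=1111001110 Δ1=1111101110 Δ2=1101101110 Δ3=1101101010 Δ4=0101101010 Δ5=0001101010 | 5Δ
t=9: Δ0=0001101010 Δ1=0001001010 | 1Δ
t=10: Δ0=0001001010 Δ1=0001101010 Δ2=0011101010 Δ3=0011101110 Δ4=1011101110 Δ5=1111101110 | 5Δ
t=11: Δ0=1111101110 Δ1=1111001110 | 1Δ
t=12: Δ0=1111001110 Δ1=1111101110 Δ2=1101101110 Δ3=1101101010 Δ4=0101101010 Δ5=0001101010 | 5Δ
t=13: Δ0=0001101010 Δ1=0001001010 | 1Δ
t=14: Δ0=0001001010 Δ1=0001101010 Δ2=0011101010 Δ3=0011101110 Δ4=1011101110 Δ5=1111101110 | 5Δ
t=15: Δ0=1111101110 Δ1=1111001110 | 1Δ
t=16: Δ0=1111001110 Δ1=1111101110 Δ2=1101101110 Δ3=1101101010 Δ4=0101101010 Δ5=0001101010 | 5Δ
t=17: Δ0=0001101010 Δ1=0001001010 | 1Δ
t=18: Δ0=0001001010 Δ1=0001101010 Δ2=0011101010 Δ3=0011101110 Δ4=1011101110 Δ5=1111101110 | 5Δ
t=19: Δ0=1111101110 Δ1=1111001110 | 1Δ

1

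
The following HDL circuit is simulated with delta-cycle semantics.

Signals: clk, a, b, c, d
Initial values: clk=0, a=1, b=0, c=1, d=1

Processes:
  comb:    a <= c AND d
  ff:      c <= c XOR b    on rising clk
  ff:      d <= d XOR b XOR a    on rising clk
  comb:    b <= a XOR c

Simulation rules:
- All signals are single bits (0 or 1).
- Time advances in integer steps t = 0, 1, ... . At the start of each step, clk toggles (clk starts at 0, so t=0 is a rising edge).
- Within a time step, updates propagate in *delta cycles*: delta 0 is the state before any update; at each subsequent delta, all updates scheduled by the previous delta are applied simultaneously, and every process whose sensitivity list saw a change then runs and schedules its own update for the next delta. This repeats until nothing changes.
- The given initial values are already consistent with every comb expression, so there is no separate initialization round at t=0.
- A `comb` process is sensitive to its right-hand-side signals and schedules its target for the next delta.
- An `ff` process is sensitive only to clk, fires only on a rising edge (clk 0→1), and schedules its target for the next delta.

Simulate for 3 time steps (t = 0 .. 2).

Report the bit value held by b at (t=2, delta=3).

[bits: b,c,a,d,clk]
t=0: Δ0=01110 Δ1=01111 Δ2=01101 Δ3=01001 Δ4=11001 | 4Δ
t=1: Δ0=11001 Δ1=11000 | 1Δ
t=2: Δ0=11000 Δ1=11001 Δ2=10011 Δ3=00011 | 3Δ

0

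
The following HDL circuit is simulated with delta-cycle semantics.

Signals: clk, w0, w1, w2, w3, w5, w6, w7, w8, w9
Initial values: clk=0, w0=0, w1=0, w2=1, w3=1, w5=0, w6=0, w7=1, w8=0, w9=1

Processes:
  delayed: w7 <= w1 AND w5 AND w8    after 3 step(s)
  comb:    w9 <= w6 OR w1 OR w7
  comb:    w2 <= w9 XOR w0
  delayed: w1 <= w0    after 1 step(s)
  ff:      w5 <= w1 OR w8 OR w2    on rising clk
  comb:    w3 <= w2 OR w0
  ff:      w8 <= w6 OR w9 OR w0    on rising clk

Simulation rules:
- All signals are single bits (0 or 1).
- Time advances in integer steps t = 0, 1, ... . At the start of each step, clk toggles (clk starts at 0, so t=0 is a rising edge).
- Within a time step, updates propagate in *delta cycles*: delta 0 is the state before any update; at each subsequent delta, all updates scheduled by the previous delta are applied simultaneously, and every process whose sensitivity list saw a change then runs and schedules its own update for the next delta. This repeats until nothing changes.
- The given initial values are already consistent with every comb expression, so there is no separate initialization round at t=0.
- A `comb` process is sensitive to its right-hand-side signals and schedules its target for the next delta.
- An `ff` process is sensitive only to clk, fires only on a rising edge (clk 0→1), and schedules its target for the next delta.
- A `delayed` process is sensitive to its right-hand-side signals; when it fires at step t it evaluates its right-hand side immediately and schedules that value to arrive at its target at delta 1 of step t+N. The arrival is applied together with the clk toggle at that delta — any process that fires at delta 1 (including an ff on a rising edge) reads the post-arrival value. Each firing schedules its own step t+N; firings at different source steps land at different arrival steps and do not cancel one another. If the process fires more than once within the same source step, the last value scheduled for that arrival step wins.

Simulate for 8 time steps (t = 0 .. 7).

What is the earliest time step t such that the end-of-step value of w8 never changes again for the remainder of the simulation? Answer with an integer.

[bits: w2,w1,w6,w7,clk,w8,w0,w3,w5,w9]
t=0: Δ0=1001000101 Δ1=1001100101 Δ2=1001110111 | 2Δ
t=1: Δ0=1001110111 Δ1=1001010111 | 1Δ
t=2: Δ0=1001010111 Δ1=1001110111 | 1Δ
t=3: Δ0=1001110111 Δ1=1000010111 Δ2=1000010110 Δ3=0000010110 Δ4=0000010010 | 4Δ
t=4: Δ0=0000010010 Δ1=0000110010 Δ2=0000100010 | 2Δ
t=5: Δ0=0000100010 Δ1=0000000010 | 1Δ
t=6: Δ0=0000000010 Δ1=0000100010 Δ2=0000100000 | 2Δ
t=7: Δ0=0000100000 Δ1=0000000000 | 1Δ

4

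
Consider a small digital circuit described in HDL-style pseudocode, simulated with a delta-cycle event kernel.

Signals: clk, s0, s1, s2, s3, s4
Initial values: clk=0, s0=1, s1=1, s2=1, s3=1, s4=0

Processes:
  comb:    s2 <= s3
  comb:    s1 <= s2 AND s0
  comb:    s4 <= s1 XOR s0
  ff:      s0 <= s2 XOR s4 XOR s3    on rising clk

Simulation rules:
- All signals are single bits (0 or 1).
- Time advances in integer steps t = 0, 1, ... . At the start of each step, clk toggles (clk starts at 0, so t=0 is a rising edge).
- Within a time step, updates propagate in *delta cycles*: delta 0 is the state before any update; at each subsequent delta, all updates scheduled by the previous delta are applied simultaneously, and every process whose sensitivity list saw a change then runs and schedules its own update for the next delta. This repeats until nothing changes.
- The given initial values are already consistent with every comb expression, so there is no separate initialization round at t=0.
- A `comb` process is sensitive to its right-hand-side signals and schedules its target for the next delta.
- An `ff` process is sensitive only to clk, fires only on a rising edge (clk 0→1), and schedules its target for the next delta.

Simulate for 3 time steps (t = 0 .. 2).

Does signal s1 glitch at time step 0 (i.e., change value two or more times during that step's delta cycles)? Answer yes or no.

t0.Δ0 s4=0 s3=1 s1=1 s2=1 s0=1 clk=0
t0.Δ1 s4=0 s3=1 s1=1 s2=1 s0=1 clk=1
t0.Δ2 s4=0 s3=1 s1=1 s2=1 s0=0 clk=1
t0.Δ3 s4=1 s3=1 s1=0 s2=1 s0=0 clk=1
t0.Δ4 s4=0 s3=1 s1=0 s2=1 s0=0 clk=1
t1.Δ0 s4=0 s3=1 s1=0 s2=1 s0=0 clk=1
t1.Δ1 s4=0 s3=1 s1=0 s2=1 s0=0 clk=0
t2.Δ0 s4=0 s3=1 s1=0 s2=1 s0=0 clk=0
t2.Δ1 s4=0 s3=1 s1=0 s2=1 s0=0 clk=1

no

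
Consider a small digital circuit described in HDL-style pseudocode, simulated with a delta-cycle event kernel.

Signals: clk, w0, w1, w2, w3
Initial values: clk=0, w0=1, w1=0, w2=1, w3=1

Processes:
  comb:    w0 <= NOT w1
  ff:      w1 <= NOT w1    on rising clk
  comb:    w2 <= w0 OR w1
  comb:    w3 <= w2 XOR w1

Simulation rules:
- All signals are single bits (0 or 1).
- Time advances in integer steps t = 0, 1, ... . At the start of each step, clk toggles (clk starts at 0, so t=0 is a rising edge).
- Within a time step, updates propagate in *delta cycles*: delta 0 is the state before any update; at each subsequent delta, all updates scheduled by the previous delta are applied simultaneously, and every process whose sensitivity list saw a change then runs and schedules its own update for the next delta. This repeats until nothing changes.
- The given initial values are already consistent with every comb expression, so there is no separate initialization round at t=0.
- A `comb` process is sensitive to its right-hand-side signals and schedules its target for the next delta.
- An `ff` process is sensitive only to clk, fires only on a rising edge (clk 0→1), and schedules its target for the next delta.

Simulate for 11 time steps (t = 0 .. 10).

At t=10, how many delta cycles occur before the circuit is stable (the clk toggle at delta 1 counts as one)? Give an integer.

[bits: w0,clk,w2,w3,w1]
t=0: Δ0=10110 Δ1=11110 Δ2=11111 Δ3=01101 | 3Δ
t=1: Δ0=01101 Δ1=00101 | 1Δ
t=2: Δ0=00101 Δ1=01101 Δ2=01100 Δ3=11010 Δ4=11100 Δ5=11110 | 5Δ
t=3: Δ0=11110 Δ1=10110 | 1Δ
t=4: Δ0=10110 Δ1=11110 Δ2=11111 Δ3=01101 | 3Δ
t=5: Δ0=01101 Δ1=00101 | 1Δ
t=6: Δ0=00101 Δ1=01101 Δ2=01100 Δ3=11010 Δ4=11100 Δ5=11110 | 5Δ
t=7: Δ0=11110 Δ1=10110 | 1Δ
t=8: Δ0=10110 Δ1=11110 Δ2=11111 Δ3=01101 | 3Δ
t=9: Δ0=01101 Δ1=00101 | 1Δ
t=10: Δ0=00101 Δ1=01101 Δ2=01100 Δ3=11010 Δ4=11100 Δ5=11110 | 5Δ

5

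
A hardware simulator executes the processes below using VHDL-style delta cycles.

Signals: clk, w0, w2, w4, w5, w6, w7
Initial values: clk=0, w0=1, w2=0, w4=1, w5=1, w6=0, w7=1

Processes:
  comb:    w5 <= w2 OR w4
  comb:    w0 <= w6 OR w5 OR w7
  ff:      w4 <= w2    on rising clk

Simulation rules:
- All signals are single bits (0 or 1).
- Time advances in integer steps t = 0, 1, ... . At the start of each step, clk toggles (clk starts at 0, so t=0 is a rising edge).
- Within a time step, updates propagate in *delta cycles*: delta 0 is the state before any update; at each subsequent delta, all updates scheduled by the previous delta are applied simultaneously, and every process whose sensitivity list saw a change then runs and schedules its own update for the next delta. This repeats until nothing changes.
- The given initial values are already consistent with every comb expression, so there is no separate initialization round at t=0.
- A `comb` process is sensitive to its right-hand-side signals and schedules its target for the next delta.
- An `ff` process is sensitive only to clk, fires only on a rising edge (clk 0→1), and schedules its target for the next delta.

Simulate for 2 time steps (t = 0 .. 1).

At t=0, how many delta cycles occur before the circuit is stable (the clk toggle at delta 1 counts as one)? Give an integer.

t0.Δ0 clk=0 w0=1 w6=0 w7=1 w5=1 w2=0 w4=1
t0.Δ1 clk=1 w0=1 w6=0 w7=1 w5=1 w2=0 w4=1
t0.Δ2 clk=1 w0=1 w6=0 w7=1 w5=1 w2=0 w4=0
t0.Δ3 clk=1 w0=1 w6=0 w7=1 w5=0 w2=0 w4=0
t1.Δ0 clk=1 w0=1 w6=0 w7=1 w5=0 w2=0 w4=0
t1.Δ1 clk=0 w0=1 w6=0 w7=1 w5=0 w2=0 w4=0

3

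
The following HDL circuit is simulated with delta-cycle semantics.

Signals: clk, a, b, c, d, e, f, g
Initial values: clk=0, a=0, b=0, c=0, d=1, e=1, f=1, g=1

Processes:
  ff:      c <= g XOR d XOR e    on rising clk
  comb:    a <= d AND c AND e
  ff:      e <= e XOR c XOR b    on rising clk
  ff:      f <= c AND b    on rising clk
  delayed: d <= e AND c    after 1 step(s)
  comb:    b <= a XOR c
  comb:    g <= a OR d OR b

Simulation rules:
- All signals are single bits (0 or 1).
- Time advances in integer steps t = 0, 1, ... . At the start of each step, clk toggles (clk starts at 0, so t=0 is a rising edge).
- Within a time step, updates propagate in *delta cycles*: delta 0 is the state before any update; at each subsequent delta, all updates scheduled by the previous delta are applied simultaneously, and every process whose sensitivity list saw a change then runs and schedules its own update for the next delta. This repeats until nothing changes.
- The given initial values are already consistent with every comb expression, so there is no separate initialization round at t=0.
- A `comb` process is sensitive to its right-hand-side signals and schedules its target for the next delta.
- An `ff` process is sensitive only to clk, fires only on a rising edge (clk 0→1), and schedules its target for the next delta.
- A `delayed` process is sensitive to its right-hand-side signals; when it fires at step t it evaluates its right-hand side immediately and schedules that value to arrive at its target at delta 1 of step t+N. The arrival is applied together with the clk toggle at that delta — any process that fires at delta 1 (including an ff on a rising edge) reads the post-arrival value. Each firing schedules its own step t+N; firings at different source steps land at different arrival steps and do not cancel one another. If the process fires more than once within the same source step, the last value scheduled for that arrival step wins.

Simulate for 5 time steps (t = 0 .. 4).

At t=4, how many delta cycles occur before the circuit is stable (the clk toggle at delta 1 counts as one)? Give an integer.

2

t0.Δ0 g=1 a=0 d=1 f=1 e=1 c=0 clk=0 b=0
t0.Δ1 g=1 a=0 d=1 f=1 e=1 c=0 clk=1 b=0
t0.Δ2 g=1 a=0 d=1 f=0 e=1 c=1 clk=1 b=0
t0.Δ3 g=1 a=1 d=1 f=0 e=1 c=1 clk=1 b=1
t0.Δ4 g=1 a=1 d=1 f=0 e=1 c=1 clk=1 b=0
t1.Δ0 g=1 a=1 d=1 f=0 e=1 c=1 clk=1 b=0
t1.Δ1 g=1 a=1 d=1 f=0 e=1 c=1 clk=0 b=0
t2.Δ0 g=1 a=1 d=1 f=0 e=1 c=1 clk=0 b=0
t2.Δ1 g=1 a=1 d=1 f=0 e=1 c=1 clk=1 b=0
t2.Δ2 g=1 a=1 d=1 f=0 e=0 c=1 clk=1 b=0
t2.Δ3 g=1 a=0 d=1 f=0 e=0 c=1 clk=1 b=0
t2.Δ4 g=1 a=0 d=1 f=0 e=0 c=1 clk=1 b=1
t3.Δ0 g=1 a=0 d=1 f=0 e=0 c=1 clk=1 b=1
t3.Δ1 g=1 a=0 d=0 f=0 e=0 c=1 clk=0 b=1
t4.Δ0 g=1 a=0 d=0 f=0 e=0 c=1 clk=0 b=1
t4.Δ1 g=1 a=0 d=0 f=0 e=0 c=1 clk=1 b=1
t4.Δ2 g=1 a=0 d=0 f=1 e=0 c=1 clk=1 b=1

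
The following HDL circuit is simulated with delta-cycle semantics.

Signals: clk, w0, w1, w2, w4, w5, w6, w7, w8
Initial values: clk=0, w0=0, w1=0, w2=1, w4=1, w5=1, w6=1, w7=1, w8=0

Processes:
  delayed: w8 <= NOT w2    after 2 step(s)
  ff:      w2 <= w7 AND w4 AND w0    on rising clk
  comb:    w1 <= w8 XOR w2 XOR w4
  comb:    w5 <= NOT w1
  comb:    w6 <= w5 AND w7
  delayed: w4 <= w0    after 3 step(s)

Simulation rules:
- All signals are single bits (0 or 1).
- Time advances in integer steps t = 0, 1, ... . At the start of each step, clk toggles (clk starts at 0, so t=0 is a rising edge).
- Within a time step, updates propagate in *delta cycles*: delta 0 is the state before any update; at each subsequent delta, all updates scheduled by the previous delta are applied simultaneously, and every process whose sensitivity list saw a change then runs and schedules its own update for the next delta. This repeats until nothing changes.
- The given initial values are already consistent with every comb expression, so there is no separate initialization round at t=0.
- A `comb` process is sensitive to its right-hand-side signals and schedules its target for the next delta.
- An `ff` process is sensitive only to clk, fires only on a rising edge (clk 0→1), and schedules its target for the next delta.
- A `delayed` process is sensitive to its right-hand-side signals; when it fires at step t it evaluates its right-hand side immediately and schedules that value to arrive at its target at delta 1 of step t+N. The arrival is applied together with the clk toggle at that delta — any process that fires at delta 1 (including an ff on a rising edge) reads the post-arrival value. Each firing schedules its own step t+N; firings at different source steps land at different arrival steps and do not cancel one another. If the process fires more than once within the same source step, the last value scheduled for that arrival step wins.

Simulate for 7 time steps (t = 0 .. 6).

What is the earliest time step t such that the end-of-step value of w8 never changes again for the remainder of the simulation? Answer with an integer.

t0.Δ0 w2=1 clk=0 w8=0 w6=1 w0=0 w1=0 w5=1 w7=1 w4=1
t0.Δ1 w2=1 clk=1 w8=0 w6=1 w0=0 w1=0 w5=1 w7=1 w4=1
t0.Δ2 w2=0 clk=1 w8=0 w6=1 w0=0 w1=0 w5=1 w7=1 w4=1
t0.Δ3 w2=0 clk=1 w8=0 w6=1 w0=0 w1=1 w5=1 w7=1 w4=1
t0.Δ4 w2=0 clk=1 w8=0 w6=1 w0=0 w1=1 w5=0 w7=1 w4=1
t0.Δ5 w2=0 clk=1 w8=0 w6=0 w0=0 w1=1 w5=0 w7=1 w4=1
t1.Δ0 w2=0 clk=1 w8=0 w6=0 w0=0 w1=1 w5=0 w7=1 w4=1
t1.Δ1 w2=0 clk=0 w8=0 w6=0 w0=0 w1=1 w5=0 w7=1 w4=1
t2.Δ0 w2=0 clk=0 w8=0 w6=0 w0=0 w1=1 w5=0 w7=1 w4=1
t2.Δ1 w2=0 clk=1 w8=1 w6=0 w0=0 w1=1 w5=0 w7=1 w4=1
t2.Δ2 w2=0 clk=1 w8=1 w6=0 w0=0 w1=0 w5=0 w7=1 w4=1
t2.Δ3 w2=0 clk=1 w8=1 w6=0 w0=0 w1=0 w5=1 w7=1 w4=1
t2.Δ4 w2=0 clk=1 w8=1 w6=1 w0=0 w1=0 w5=1 w7=1 w4=1
t3.Δ0 w2=0 clk=1 w8=1 w6=1 w0=0 w1=0 w5=1 w7=1 w4=1
t3.Δ1 w2=0 clk=0 w8=1 w6=1 w0=0 w1=0 w5=1 w7=1 w4=1
t4.Δ0 w2=0 clk=0 w8=1 w6=1 w0=0 w1=0 w5=1 w7=1 w4=1
t4.Δ1 w2=0 clk=1 w8=1 w6=1 w0=0 w1=0 w5=1 w7=1 w4=1
t5.Δ0 w2=0 clk=1 w8=1 w6=1 w0=0 w1=0 w5=1 w7=1 w4=1
t5.Δ1 w2=0 clk=0 w8=1 w6=1 w0=0 w1=0 w5=1 w7=1 w4=1
t6.Δ0 w2=0 clk=0 w8=1 w6=1 w0=0 w1=0 w5=1 w7=1 w4=1
t6.Δ1 w2=0 clk=1 w8=1 w6=1 w0=0 w1=0 w5=1 w7=1 w4=1

2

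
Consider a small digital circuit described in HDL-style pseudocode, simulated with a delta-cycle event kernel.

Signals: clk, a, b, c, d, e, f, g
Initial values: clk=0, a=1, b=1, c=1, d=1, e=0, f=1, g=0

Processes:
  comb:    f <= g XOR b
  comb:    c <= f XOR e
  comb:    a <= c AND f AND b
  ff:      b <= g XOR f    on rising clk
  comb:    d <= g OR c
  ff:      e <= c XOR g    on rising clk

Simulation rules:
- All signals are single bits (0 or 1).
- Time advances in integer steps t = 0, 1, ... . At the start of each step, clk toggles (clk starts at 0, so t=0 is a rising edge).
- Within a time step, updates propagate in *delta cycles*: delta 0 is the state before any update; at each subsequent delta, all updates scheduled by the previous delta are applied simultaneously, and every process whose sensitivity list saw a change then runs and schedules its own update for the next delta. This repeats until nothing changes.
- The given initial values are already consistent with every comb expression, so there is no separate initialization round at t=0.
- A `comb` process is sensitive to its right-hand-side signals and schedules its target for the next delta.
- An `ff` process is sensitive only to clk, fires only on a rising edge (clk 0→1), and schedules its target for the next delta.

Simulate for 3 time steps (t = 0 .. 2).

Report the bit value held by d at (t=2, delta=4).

t0.Δ0 b=1 a=1 clk=0 e=0 f=1 c=1 g=0 d=1
t0.Δ1 b=1 a=1 clk=1 e=0 f=1 c=1 g=0 d=1
t0.Δ2 b=1 a=1 clk=1 e=1 f=1 c=1 g=0 d=1
t0.Δ3 b=1 a=1 clk=1 e=1 f=1 c=0 g=0 d=1
t0.Δ4 b=1 a=0 clk=1 e=1 f=1 c=0 g=0 d=0
t1.Δ0 b=1 a=0 clk=1 e=1 f=1 c=0 g=0 d=0
t1.Δ1 b=1 a=0 clk=0 e=1 f=1 c=0 g=0 d=0
t2.Δ0 b=1 a=0 clk=0 e=1 f=1 c=0 g=0 d=0
t2.Δ1 b=1 a=0 clk=1 e=1 f=1 c=0 g=0 d=0
t2.Δ2 b=1 a=0 clk=1 e=0 f=1 c=0 g=0 d=0
t2.Δ3 b=1 a=0 clk=1 e=0 f=1 c=1 g=0 d=0
t2.Δ4 b=1 a=1 clk=1 e=0 f=1 c=1 g=0 d=1

1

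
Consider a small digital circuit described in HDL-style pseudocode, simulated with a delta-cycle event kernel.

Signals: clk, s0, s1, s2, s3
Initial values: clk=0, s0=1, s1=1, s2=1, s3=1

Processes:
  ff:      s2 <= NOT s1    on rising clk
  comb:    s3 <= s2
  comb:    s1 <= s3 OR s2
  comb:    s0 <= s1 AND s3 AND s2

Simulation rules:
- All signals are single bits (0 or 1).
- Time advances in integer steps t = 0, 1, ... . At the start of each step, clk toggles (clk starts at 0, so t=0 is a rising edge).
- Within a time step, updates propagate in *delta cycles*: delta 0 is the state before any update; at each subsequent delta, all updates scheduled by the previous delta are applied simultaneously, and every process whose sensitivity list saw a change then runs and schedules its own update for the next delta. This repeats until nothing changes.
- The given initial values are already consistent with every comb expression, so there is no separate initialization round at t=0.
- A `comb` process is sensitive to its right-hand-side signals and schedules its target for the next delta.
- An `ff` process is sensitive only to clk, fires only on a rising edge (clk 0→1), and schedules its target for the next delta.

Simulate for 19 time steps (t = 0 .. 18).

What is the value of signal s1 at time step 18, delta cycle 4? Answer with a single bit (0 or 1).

1

t0.Δ0 s2=1 s3=1 s0=1 clk=0 s1=1
t0.Δ1 s2=1 s3=1 s0=1 clk=1 s1=1
t0.Δ2 s2=0 s3=1 s0=1 clk=1 s1=1
t0.Δ3 s2=0 s3=0 s0=0 clk=1 s1=1
t0.Δ4 s2=0 s3=0 s0=0 clk=1 s1=0
t1.Δ0 s2=0 s3=0 s0=0 clk=1 s1=0
t1.Δ1 s2=0 s3=0 s0=0 clk=0 s1=0
t2.Δ0 s2=0 s3=0 s0=0 clk=0 s1=0
t2.Δ1 s2=0 s3=0 s0=0 clk=1 s1=0
t2.Δ2 s2=1 s3=0 s0=0 clk=1 s1=0
t2.Δ3 s2=1 s3=1 s0=0 clk=1 s1=1
t2.Δ4 s2=1 s3=1 s0=1 clk=1 s1=1
t3.Δ0 s2=1 s3=1 s0=1 clk=1 s1=1
t3.Δ1 s2=1 s3=1 s0=1 clk=0 s1=1
t4.Δ0 s2=1 s3=1 s0=1 clk=0 s1=1
t4.Δ1 s2=1 s3=1 s0=1 clk=1 s1=1
t4.Δ2 s2=0 s3=1 s0=1 clk=1 s1=1
t4.Δ3 s2=0 s3=0 s0=0 clk=1 s1=1
t4.Δ4 s2=0 s3=0 s0=0 clk=1 s1=0
t5.Δ0 s2=0 s3=0 s0=0 clk=1 s1=0
t5.Δ1 s2=0 s3=0 s0=0 clk=0 s1=0
t6.Δ0 s2=0 s3=0 s0=0 clk=0 s1=0
t6.Δ1 s2=0 s3=0 s0=0 clk=1 s1=0
t6.Δ2 s2=1 s3=0 s0=0 clk=1 s1=0
t6.Δ3 s2=1 s3=1 s0=0 clk=1 s1=1
t6.Δ4 s2=1 s3=1 s0=1 clk=1 s1=1
t7.Δ0 s2=1 s3=1 s0=1 clk=1 s1=1
t7.Δ1 s2=1 s3=1 s0=1 clk=0 s1=1
t8.Δ0 s2=1 s3=1 s0=1 clk=0 s1=1
t8.Δ1 s2=1 s3=1 s0=1 clk=1 s1=1
t8.Δ2 s2=0 s3=1 s0=1 clk=1 s1=1
t8.Δ3 s2=0 s3=0 s0=0 clk=1 s1=1
t8.Δ4 s2=0 s3=0 s0=0 clk=1 s1=0
t9.Δ0 s2=0 s3=0 s0=0 clk=1 s1=0
t9.Δ1 s2=0 s3=0 s0=0 clk=0 s1=0
t10.Δ0 s2=0 s3=0 s0=0 clk=0 s1=0
t10.Δ1 s2=0 s3=0 s0=0 clk=1 s1=0
t10.Δ2 s2=1 s3=0 s0=0 clk=1 s1=0
t10.Δ3 s2=1 s3=1 s0=0 clk=1 s1=1
t10.Δ4 s2=1 s3=1 s0=1 clk=1 s1=1
t11.Δ0 s2=1 s3=1 s0=1 clk=1 s1=1
t11.Δ1 s2=1 s3=1 s0=1 clk=0 s1=1
t12.Δ0 s2=1 s3=1 s0=1 clk=0 s1=1
t12.Δ1 s2=1 s3=1 s0=1 clk=1 s1=1
t12.Δ2 s2=0 s3=1 s0=1 clk=1 s1=1
t12.Δ3 s2=0 s3=0 s0=0 clk=1 s1=1
t12.Δ4 s2=0 s3=0 s0=0 clk=1 s1=0
t13.Δ0 s2=0 s3=0 s0=0 clk=1 s1=0
t13.Δ1 s2=0 s3=0 s0=0 clk=0 s1=0
t14.Δ0 s2=0 s3=0 s0=0 clk=0 s1=0
t14.Δ1 s2=0 s3=0 s0=0 clk=1 s1=0
t14.Δ2 s2=1 s3=0 s0=0 clk=1 s1=0
t14.Δ3 s2=1 s3=1 s0=0 clk=1 s1=1
t14.Δ4 s2=1 s3=1 s0=1 clk=1 s1=1
t15.Δ0 s2=1 s3=1 s0=1 clk=1 s1=1
t15.Δ1 s2=1 s3=1 s0=1 clk=0 s1=1
t16.Δ0 s2=1 s3=1 s0=1 clk=0 s1=1
t16.Δ1 s2=1 s3=1 s0=1 clk=1 s1=1
t16.Δ2 s2=0 s3=1 s0=1 clk=1 s1=1
t16.Δ3 s2=0 s3=0 s0=0 clk=1 s1=1
t16.Δ4 s2=0 s3=0 s0=0 clk=1 s1=0
t17.Δ0 s2=0 s3=0 s0=0 clk=1 s1=0
t17.Δ1 s2=0 s3=0 s0=0 clk=0 s1=0
t18.Δ0 s2=0 s3=0 s0=0 clk=0 s1=0
t18.Δ1 s2=0 s3=0 s0=0 clk=1 s1=0
t18.Δ2 s2=1 s3=0 s0=0 clk=1 s1=0
t18.Δ3 s2=1 s3=1 s0=0 clk=1 s1=1
t18.Δ4 s2=1 s3=1 s0=1 clk=1 s1=1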